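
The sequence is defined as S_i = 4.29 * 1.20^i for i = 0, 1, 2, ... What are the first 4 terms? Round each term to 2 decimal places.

This is a geometric sequence.
i=0: S_0 = 4.29 * 1.2^0 = 4.29
i=1: S_1 = 4.29 * 1.2^1 ≈ 5.15
i=2: S_2 = 4.29 * 1.2^2 ≈ 6.18
i=3: S_3 = 4.29 * 1.2^3 ≈ 7.41
The first 4 terms are: [4.29, 5.15, 6.18, 7.41]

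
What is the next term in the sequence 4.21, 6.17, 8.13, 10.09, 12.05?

Differences: 6.17 - 4.21 = 1.96
This is an arithmetic sequence with common difference d = 1.96.
Next term = 12.05 + 1.96 = 14.01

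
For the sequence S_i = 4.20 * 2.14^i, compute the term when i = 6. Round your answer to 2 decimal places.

S_6 = 4.2 * 2.14^6 ≈ 4.2 * 96.0467 ≈ 403.4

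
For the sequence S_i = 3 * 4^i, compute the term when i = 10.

S_10 = 3 * 4^10 = 3 * 1048576 = 3145728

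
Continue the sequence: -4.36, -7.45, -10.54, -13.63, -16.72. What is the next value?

Differences: -7.45 - -4.36 = -3.09
This is an arithmetic sequence with common difference d = -3.09.
Next term = -16.72 + -3.09 = -19.81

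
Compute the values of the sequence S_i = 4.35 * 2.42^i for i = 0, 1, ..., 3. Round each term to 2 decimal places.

This is a geometric sequence.
i=0: S_0 = 4.35 * 2.42^0 = 4.35
i=1: S_1 = 4.35 * 2.42^1 ≈ 10.53
i=2: S_2 = 4.35 * 2.42^2 ≈ 25.48
i=3: S_3 = 4.35 * 2.42^3 ≈ 61.65
The first 4 terms are: [4.35, 10.53, 25.48, 61.65]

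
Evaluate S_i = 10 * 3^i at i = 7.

S_7 = 10 * 3^7 = 10 * 2187 = 21870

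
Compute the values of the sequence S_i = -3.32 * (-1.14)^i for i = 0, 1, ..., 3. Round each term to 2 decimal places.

This is a geometric sequence.
i=0: S_0 = -3.32 * (-1.14)^0 = -3.32
i=1: S_1 = -3.32 * (-1.14)^1 ≈ 3.78
i=2: S_2 = -3.32 * (-1.14)^2 ≈ -4.31
i=3: S_3 = -3.32 * (-1.14)^3 ≈ 4.92
The first 4 terms are: [-3.32, 3.78, -4.31, 4.92]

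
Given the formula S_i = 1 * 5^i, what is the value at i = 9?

S_9 = 1 * 5^9 = 1 * 1953125 = 1953125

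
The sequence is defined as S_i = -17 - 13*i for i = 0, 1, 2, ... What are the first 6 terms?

This is an arithmetic sequence.
i=0: S_0 = -17 + -13*0 = -17
i=1: S_1 = -17 + -13*1 = -30
i=2: S_2 = -17 + -13*2 = -43
i=3: S_3 = -17 + -13*3 = -56
i=4: S_4 = -17 + -13*4 = -69
i=5: S_5 = -17 + -13*5 = -82
The first 6 terms are: [-17, -30, -43, -56, -69, -82]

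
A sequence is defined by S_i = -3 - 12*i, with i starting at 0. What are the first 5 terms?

This is an arithmetic sequence.
i=0: S_0 = -3 + -12*0 = -3
i=1: S_1 = -3 + -12*1 = -15
i=2: S_2 = -3 + -12*2 = -27
i=3: S_3 = -3 + -12*3 = -39
i=4: S_4 = -3 + -12*4 = -51
The first 5 terms are: [-3, -15, -27, -39, -51]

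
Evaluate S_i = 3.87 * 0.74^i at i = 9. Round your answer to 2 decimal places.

S_9 = 3.87 * 0.74^9 ≈ 3.87 * 0.0665 ≈ 0.26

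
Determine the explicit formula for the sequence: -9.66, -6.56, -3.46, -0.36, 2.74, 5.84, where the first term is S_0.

Check differences: -6.56 - -9.66 = 3.1
-3.46 - -6.56 = 3.1
Common difference d = 3.1.
First term a = -9.66.
Formula: S_i = -9.66 + 3.10*i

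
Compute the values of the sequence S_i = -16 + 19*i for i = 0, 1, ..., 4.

This is an arithmetic sequence.
i=0: S_0 = -16 + 19*0 = -16
i=1: S_1 = -16 + 19*1 = 3
i=2: S_2 = -16 + 19*2 = 22
i=3: S_3 = -16 + 19*3 = 41
i=4: S_4 = -16 + 19*4 = 60
The first 5 terms are: [-16, 3, 22, 41, 60]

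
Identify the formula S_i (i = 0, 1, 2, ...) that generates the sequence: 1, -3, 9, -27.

Check ratios: -3 / 1 = -3.0
Common ratio r = -3.
First term a = 1.
Formula: S_i = 1 * (-3)^i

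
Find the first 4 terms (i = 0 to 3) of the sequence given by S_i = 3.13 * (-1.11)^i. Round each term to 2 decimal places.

This is a geometric sequence.
i=0: S_0 = 3.13 * (-1.11)^0 = 3.13
i=1: S_1 = 3.13 * (-1.11)^1 ≈ -3.47
i=2: S_2 = 3.13 * (-1.11)^2 ≈ 3.86
i=3: S_3 = 3.13 * (-1.11)^3 ≈ -4.28
The first 4 terms are: [3.13, -3.47, 3.86, -4.28]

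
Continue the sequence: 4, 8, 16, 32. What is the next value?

Ratios: 8 / 4 = 2.0
This is a geometric sequence with common ratio r = 2.
Next term = 32 * 2 = 64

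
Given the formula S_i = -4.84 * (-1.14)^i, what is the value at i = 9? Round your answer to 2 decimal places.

S_9 = -4.84 * (-1.14)^9 ≈ -4.84 * -3.2519 ≈ 15.74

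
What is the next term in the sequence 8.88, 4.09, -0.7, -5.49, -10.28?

Differences: 4.09 - 8.88 = -4.79
This is an arithmetic sequence with common difference d = -4.79.
Next term = -10.28 + -4.79 = -15.07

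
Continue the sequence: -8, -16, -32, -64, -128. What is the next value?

Ratios: -16 / -8 = 2.0
This is a geometric sequence with common ratio r = 2.
Next term = -128 * 2 = -256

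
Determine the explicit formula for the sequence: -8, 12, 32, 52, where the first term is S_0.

Check differences: 12 - -8 = 20
32 - 12 = 20
Common difference d = 20.
First term a = -8.
Formula: S_i = -8 + 20*i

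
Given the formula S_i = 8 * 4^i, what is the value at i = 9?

S_9 = 8 * 4^9 = 8 * 262144 = 2097152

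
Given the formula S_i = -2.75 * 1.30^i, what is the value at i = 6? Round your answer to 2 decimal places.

S_6 = -2.75 * 1.3^6 ≈ -2.75 * 4.8268 ≈ -13.27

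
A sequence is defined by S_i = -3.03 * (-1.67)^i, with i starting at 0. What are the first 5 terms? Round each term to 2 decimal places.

This is a geometric sequence.
i=0: S_0 = -3.03 * (-1.67)^0 = -3.03
i=1: S_1 = -3.03 * (-1.67)^1 ≈ 5.06
i=2: S_2 = -3.03 * (-1.67)^2 ≈ -8.45
i=3: S_3 = -3.03 * (-1.67)^3 ≈ 14.11
i=4: S_4 = -3.03 * (-1.67)^4 ≈ -23.57
The first 5 terms are: [-3.03, 5.06, -8.45, 14.11, -23.57]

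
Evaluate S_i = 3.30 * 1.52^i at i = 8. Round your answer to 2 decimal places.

S_8 = 3.3 * 1.52^8 ≈ 3.3 * 28.4937 ≈ 94.03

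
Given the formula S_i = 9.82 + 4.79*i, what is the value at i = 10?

S_10 = 9.82 + 4.79*10 = 9.82 + 47.9 = 57.72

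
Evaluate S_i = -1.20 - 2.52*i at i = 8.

S_8 = -1.2 + -2.52*8 = -1.2 + -20.16 = -21.36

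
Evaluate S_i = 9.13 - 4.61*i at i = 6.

S_6 = 9.13 + -4.61*6 = 9.13 + -27.66 = -18.53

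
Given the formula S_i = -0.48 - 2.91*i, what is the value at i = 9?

S_9 = -0.48 + -2.91*9 = -0.48 + -26.19 = -26.67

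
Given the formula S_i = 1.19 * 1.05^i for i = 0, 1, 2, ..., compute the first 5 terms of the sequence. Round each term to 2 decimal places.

This is a geometric sequence.
i=0: S_0 = 1.19 * 1.05^0 = 1.19
i=1: S_1 = 1.19 * 1.05^1 ≈ 1.25
i=2: S_2 = 1.19 * 1.05^2 ≈ 1.31
i=3: S_3 = 1.19 * 1.05^3 ≈ 1.38
i=4: S_4 = 1.19 * 1.05^4 ≈ 1.45
The first 5 terms are: [1.19, 1.25, 1.31, 1.38, 1.45]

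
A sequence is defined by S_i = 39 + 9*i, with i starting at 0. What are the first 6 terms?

This is an arithmetic sequence.
i=0: S_0 = 39 + 9*0 = 39
i=1: S_1 = 39 + 9*1 = 48
i=2: S_2 = 39 + 9*2 = 57
i=3: S_3 = 39 + 9*3 = 66
i=4: S_4 = 39 + 9*4 = 75
i=5: S_5 = 39 + 9*5 = 84
The first 6 terms are: [39, 48, 57, 66, 75, 84]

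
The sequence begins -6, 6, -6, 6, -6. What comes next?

Ratios: 6 / -6 = -1.0
This is a geometric sequence with common ratio r = -1.
Next term = -6 * -1 = 6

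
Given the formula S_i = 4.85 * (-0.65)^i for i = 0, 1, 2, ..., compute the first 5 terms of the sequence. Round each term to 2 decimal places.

This is a geometric sequence.
i=0: S_0 = 4.85 * (-0.65)^0 = 4.85
i=1: S_1 = 4.85 * (-0.65)^1 ≈ -3.15
i=2: S_2 = 4.85 * (-0.65)^2 ≈ 2.05
i=3: S_3 = 4.85 * (-0.65)^3 ≈ -1.33
i=4: S_4 = 4.85 * (-0.65)^4 ≈ 0.87
The first 5 terms are: [4.85, -3.15, 2.05, -1.33, 0.87]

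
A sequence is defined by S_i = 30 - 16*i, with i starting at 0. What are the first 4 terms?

This is an arithmetic sequence.
i=0: S_0 = 30 + -16*0 = 30
i=1: S_1 = 30 + -16*1 = 14
i=2: S_2 = 30 + -16*2 = -2
i=3: S_3 = 30 + -16*3 = -18
The first 4 terms are: [30, 14, -2, -18]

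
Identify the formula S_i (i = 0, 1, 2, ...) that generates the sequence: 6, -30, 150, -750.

Check ratios: -30 / 6 = -5.0
Common ratio r = -5.
First term a = 6.
Formula: S_i = 6 * (-5)^i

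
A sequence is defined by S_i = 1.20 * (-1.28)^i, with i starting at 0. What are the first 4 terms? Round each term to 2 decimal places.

This is a geometric sequence.
i=0: S_0 = 1.2 * (-1.28)^0 = 1.2
i=1: S_1 = 1.2 * (-1.28)^1 ≈ -1.54
i=2: S_2 = 1.2 * (-1.28)^2 ≈ 1.97
i=3: S_3 = 1.2 * (-1.28)^3 ≈ -2.52
The first 4 terms are: [1.2, -1.54, 1.97, -2.52]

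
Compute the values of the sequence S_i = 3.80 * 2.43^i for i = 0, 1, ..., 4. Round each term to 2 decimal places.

This is a geometric sequence.
i=0: S_0 = 3.8 * 2.43^0 = 3.8
i=1: S_1 = 3.8 * 2.43^1 ≈ 9.23
i=2: S_2 = 3.8 * 2.43^2 ≈ 22.44
i=3: S_3 = 3.8 * 2.43^3 ≈ 54.53
i=4: S_4 = 3.8 * 2.43^4 ≈ 132.5
The first 5 terms are: [3.8, 9.23, 22.44, 54.53, 132.5]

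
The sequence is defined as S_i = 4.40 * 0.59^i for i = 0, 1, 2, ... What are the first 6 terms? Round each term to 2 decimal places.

This is a geometric sequence.
i=0: S_0 = 4.4 * 0.59^0 = 4.4
i=1: S_1 = 4.4 * 0.59^1 ≈ 2.6
i=2: S_2 = 4.4 * 0.59^2 ≈ 1.53
i=3: S_3 = 4.4 * 0.59^3 ≈ 0.9
i=4: S_4 = 4.4 * 0.59^4 ≈ 0.53
i=5: S_5 = 4.4 * 0.59^5 ≈ 0.31
The first 6 terms are: [4.4, 2.6, 1.53, 0.9, 0.53, 0.31]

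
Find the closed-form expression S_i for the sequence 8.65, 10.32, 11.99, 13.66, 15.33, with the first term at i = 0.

Check differences: 10.32 - 8.65 = 1.67
11.99 - 10.32 = 1.67
Common difference d = 1.67.
First term a = 8.65.
Formula: S_i = 8.65 + 1.67*i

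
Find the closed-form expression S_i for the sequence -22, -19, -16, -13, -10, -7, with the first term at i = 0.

Check differences: -19 - -22 = 3
-16 - -19 = 3
Common difference d = 3.
First term a = -22.
Formula: S_i = -22 + 3*i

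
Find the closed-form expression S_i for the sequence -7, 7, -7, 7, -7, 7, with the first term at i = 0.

Check ratios: 7 / -7 = -1.0
Common ratio r = -1.
First term a = -7.
Formula: S_i = -7 * (-1)^i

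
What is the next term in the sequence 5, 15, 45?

Ratios: 15 / 5 = 3.0
This is a geometric sequence with common ratio r = 3.
Next term = 45 * 3 = 135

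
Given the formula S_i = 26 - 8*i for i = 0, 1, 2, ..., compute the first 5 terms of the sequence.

This is an arithmetic sequence.
i=0: S_0 = 26 + -8*0 = 26
i=1: S_1 = 26 + -8*1 = 18
i=2: S_2 = 26 + -8*2 = 10
i=3: S_3 = 26 + -8*3 = 2
i=4: S_4 = 26 + -8*4 = -6
The first 5 terms are: [26, 18, 10, 2, -6]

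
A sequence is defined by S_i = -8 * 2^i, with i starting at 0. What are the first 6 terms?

This is a geometric sequence.
i=0: S_0 = -8 * 2^0 = -8
i=1: S_1 = -8 * 2^1 = -16
i=2: S_2 = -8 * 2^2 = -32
i=3: S_3 = -8 * 2^3 = -64
i=4: S_4 = -8 * 2^4 = -128
i=5: S_5 = -8 * 2^5 = -256
The first 6 terms are: [-8, -16, -32, -64, -128, -256]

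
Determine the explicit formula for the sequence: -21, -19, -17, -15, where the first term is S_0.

Check differences: -19 - -21 = 2
-17 - -19 = 2
Common difference d = 2.
First term a = -21.
Formula: S_i = -21 + 2*i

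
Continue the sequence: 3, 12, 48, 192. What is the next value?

Ratios: 12 / 3 = 4.0
This is a geometric sequence with common ratio r = 4.
Next term = 192 * 4 = 768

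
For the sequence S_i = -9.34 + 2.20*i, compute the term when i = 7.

S_7 = -9.34 + 2.2*7 = -9.34 + 15.4 = 6.06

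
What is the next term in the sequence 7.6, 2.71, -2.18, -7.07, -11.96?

Differences: 2.71 - 7.6 = -4.89
This is an arithmetic sequence with common difference d = -4.89.
Next term = -11.96 + -4.89 = -16.85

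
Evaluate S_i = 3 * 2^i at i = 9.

S_9 = 3 * 2^9 = 3 * 512 = 1536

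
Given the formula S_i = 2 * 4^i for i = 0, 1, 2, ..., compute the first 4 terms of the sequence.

This is a geometric sequence.
i=0: S_0 = 2 * 4^0 = 2
i=1: S_1 = 2 * 4^1 = 8
i=2: S_2 = 2 * 4^2 = 32
i=3: S_3 = 2 * 4^3 = 128
The first 4 terms are: [2, 8, 32, 128]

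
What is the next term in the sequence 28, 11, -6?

Differences: 11 - 28 = -17
This is an arithmetic sequence with common difference d = -17.
Next term = -6 + -17 = -23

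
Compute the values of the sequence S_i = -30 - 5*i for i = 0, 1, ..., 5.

This is an arithmetic sequence.
i=0: S_0 = -30 + -5*0 = -30
i=1: S_1 = -30 + -5*1 = -35
i=2: S_2 = -30 + -5*2 = -40
i=3: S_3 = -30 + -5*3 = -45
i=4: S_4 = -30 + -5*4 = -50
i=5: S_5 = -30 + -5*5 = -55
The first 6 terms are: [-30, -35, -40, -45, -50, -55]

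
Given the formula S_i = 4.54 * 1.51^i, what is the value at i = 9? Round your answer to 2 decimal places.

S_9 = 4.54 * 1.51^9 ≈ 4.54 * 40.8124 ≈ 185.29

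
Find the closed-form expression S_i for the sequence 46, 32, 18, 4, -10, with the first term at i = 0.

Check differences: 32 - 46 = -14
18 - 32 = -14
Common difference d = -14.
First term a = 46.
Formula: S_i = 46 - 14*i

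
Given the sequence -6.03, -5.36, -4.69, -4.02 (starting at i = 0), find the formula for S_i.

Check differences: -5.36 - -6.03 = 0.67
-4.69 - -5.36 = 0.67
Common difference d = 0.67.
First term a = -6.03.
Formula: S_i = -6.03 + 0.67*i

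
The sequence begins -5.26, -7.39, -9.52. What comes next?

Differences: -7.39 - -5.26 = -2.13
This is an arithmetic sequence with common difference d = -2.13.
Next term = -9.52 + -2.13 = -11.65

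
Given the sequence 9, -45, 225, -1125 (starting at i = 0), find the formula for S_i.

Check ratios: -45 / 9 = -5.0
Common ratio r = -5.
First term a = 9.
Formula: S_i = 9 * (-5)^i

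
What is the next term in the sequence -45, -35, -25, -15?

Differences: -35 - -45 = 10
This is an arithmetic sequence with common difference d = 10.
Next term = -15 + 10 = -5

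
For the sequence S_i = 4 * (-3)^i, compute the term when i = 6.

S_6 = 4 * (-3)^6 = 4 * 729 = 2916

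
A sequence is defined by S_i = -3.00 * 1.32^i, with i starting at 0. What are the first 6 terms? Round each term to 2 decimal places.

This is a geometric sequence.
i=0: S_0 = -3.0 * 1.32^0 = -3.0
i=1: S_1 = -3.0 * 1.32^1 = -3.96
i=2: S_2 = -3.0 * 1.32^2 ≈ -5.23
i=3: S_3 = -3.0 * 1.32^3 ≈ -6.9
i=4: S_4 = -3.0 * 1.32^4 ≈ -9.11
i=5: S_5 = -3.0 * 1.32^5 ≈ -12.02
The first 6 terms are: [-3.0, -3.96, -5.23, -6.9, -9.11, -12.02]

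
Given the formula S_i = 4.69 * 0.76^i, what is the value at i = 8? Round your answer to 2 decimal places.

S_8 = 4.69 * 0.76^8 ≈ 4.69 * 0.1113 ≈ 0.52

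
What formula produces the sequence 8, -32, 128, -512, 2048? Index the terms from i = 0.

Check ratios: -32 / 8 = -4.0
Common ratio r = -4.
First term a = 8.
Formula: S_i = 8 * (-4)^i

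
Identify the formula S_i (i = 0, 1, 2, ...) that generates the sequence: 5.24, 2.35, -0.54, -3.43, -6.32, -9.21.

Check differences: 2.35 - 5.24 = -2.89
-0.54 - 2.35 = -2.89
Common difference d = -2.89.
First term a = 5.24.
Formula: S_i = 5.24 - 2.89*i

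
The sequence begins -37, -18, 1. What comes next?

Differences: -18 - -37 = 19
This is an arithmetic sequence with common difference d = 19.
Next term = 1 + 19 = 20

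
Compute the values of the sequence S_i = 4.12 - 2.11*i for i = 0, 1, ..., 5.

This is an arithmetic sequence.
i=0: S_0 = 4.12 + -2.11*0 = 4.12
i=1: S_1 = 4.12 + -2.11*1 = 2.01
i=2: S_2 = 4.12 + -2.11*2 = -0.1
i=3: S_3 = 4.12 + -2.11*3 = -2.21
i=4: S_4 = 4.12 + -2.11*4 = -4.32
i=5: S_5 = 4.12 + -2.11*5 = -6.43
The first 6 terms are: [4.12, 2.01, -0.1, -2.21, -4.32, -6.43]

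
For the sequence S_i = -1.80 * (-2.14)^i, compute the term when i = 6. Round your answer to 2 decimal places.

S_6 = -1.8 * (-2.14)^6 ≈ -1.8 * 96.0467 ≈ -172.88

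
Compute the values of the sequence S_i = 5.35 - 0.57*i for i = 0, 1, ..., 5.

This is an arithmetic sequence.
i=0: S_0 = 5.35 + -0.57*0 = 5.35
i=1: S_1 = 5.35 + -0.57*1 = 4.78
i=2: S_2 = 5.35 + -0.57*2 = 4.21
i=3: S_3 = 5.35 + -0.57*3 = 3.64
i=4: S_4 = 5.35 + -0.57*4 = 3.07
i=5: S_5 = 5.35 + -0.57*5 = 2.5
The first 6 terms are: [5.35, 4.78, 4.21, 3.64, 3.07, 2.5]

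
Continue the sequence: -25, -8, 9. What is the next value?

Differences: -8 - -25 = 17
This is an arithmetic sequence with common difference d = 17.
Next term = 9 + 17 = 26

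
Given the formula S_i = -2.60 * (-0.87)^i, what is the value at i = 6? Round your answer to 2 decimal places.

S_6 = -2.6 * (-0.87)^6 ≈ -2.6 * 0.4336 ≈ -1.13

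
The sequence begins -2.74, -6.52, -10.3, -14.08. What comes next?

Differences: -6.52 - -2.74 = -3.78
This is an arithmetic sequence with common difference d = -3.78.
Next term = -14.08 + -3.78 = -17.86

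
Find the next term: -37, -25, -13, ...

Differences: -25 - -37 = 12
This is an arithmetic sequence with common difference d = 12.
Next term = -13 + 12 = -1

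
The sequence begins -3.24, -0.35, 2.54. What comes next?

Differences: -0.35 - -3.24 = 2.89
This is an arithmetic sequence with common difference d = 2.89.
Next term = 2.54 + 2.89 = 5.43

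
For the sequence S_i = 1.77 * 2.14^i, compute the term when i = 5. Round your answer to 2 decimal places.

S_5 = 1.77 * 2.14^5 ≈ 1.77 * 44.8817 ≈ 79.44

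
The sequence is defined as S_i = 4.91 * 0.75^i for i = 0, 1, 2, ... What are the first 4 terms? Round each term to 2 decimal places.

This is a geometric sequence.
i=0: S_0 = 4.91 * 0.75^0 = 4.91
i=1: S_1 = 4.91 * 0.75^1 ≈ 3.68
i=2: S_2 = 4.91 * 0.75^2 ≈ 2.76
i=3: S_3 = 4.91 * 0.75^3 ≈ 2.07
The first 4 terms are: [4.91, 3.68, 2.76, 2.07]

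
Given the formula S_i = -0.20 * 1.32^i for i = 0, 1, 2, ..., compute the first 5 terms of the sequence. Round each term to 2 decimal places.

This is a geometric sequence.
i=0: S_0 = -0.2 * 1.32^0 = -0.2
i=1: S_1 = -0.2 * 1.32^1 ≈ -0.26
i=2: S_2 = -0.2 * 1.32^2 ≈ -0.35
i=3: S_3 = -0.2 * 1.32^3 ≈ -0.46
i=4: S_4 = -0.2 * 1.32^4 ≈ -0.61
The first 5 terms are: [-0.2, -0.26, -0.35, -0.46, -0.61]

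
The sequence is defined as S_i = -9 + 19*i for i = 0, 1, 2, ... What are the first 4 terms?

This is an arithmetic sequence.
i=0: S_0 = -9 + 19*0 = -9
i=1: S_1 = -9 + 19*1 = 10
i=2: S_2 = -9 + 19*2 = 29
i=3: S_3 = -9 + 19*3 = 48
The first 4 terms are: [-9, 10, 29, 48]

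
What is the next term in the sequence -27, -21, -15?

Differences: -21 - -27 = 6
This is an arithmetic sequence with common difference d = 6.
Next term = -15 + 6 = -9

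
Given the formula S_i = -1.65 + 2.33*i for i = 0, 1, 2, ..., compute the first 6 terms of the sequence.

This is an arithmetic sequence.
i=0: S_0 = -1.65 + 2.33*0 = -1.65
i=1: S_1 = -1.65 + 2.33*1 = 0.68
i=2: S_2 = -1.65 + 2.33*2 = 3.01
i=3: S_3 = -1.65 + 2.33*3 = 5.34
i=4: S_4 = -1.65 + 2.33*4 = 7.67
i=5: S_5 = -1.65 + 2.33*5 = 10.0
The first 6 terms are: [-1.65, 0.68, 3.01, 5.34, 7.67, 10.0]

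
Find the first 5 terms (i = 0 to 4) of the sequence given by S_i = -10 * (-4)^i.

This is a geometric sequence.
i=0: S_0 = -10 * (-4)^0 = -10
i=1: S_1 = -10 * (-4)^1 = 40
i=2: S_2 = -10 * (-4)^2 = -160
i=3: S_3 = -10 * (-4)^3 = 640
i=4: S_4 = -10 * (-4)^4 = -2560
The first 5 terms are: [-10, 40, -160, 640, -2560]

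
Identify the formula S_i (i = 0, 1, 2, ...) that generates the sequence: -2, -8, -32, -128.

Check ratios: -8 / -2 = 4.0
Common ratio r = 4.
First term a = -2.
Formula: S_i = -2 * 4^i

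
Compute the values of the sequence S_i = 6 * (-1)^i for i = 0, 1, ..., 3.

This is a geometric sequence.
i=0: S_0 = 6 * (-1)^0 = 6
i=1: S_1 = 6 * (-1)^1 = -6
i=2: S_2 = 6 * (-1)^2 = 6
i=3: S_3 = 6 * (-1)^3 = -6
The first 4 terms are: [6, -6, 6, -6]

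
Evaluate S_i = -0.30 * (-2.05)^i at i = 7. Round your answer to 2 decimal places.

S_7 = -0.3 * (-2.05)^7 ≈ -0.3 * -152.1518 ≈ 45.65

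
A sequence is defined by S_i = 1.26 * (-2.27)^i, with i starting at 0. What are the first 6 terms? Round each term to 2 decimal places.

This is a geometric sequence.
i=0: S_0 = 1.26 * (-2.27)^0 = 1.26
i=1: S_1 = 1.26 * (-2.27)^1 ≈ -2.86
i=2: S_2 = 1.26 * (-2.27)^2 ≈ 6.49
i=3: S_3 = 1.26 * (-2.27)^3 ≈ -14.74
i=4: S_4 = 1.26 * (-2.27)^4 ≈ 33.46
i=5: S_5 = 1.26 * (-2.27)^5 ≈ -75.95
The first 6 terms are: [1.26, -2.86, 6.49, -14.74, 33.46, -75.95]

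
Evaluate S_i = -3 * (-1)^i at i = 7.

S_7 = -3 * (-1)^7 = -3 * -1 = 3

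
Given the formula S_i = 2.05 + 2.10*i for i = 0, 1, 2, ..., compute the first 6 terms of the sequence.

This is an arithmetic sequence.
i=0: S_0 = 2.05 + 2.1*0 = 2.05
i=1: S_1 = 2.05 + 2.1*1 = 4.15
i=2: S_2 = 2.05 + 2.1*2 = 6.25
i=3: S_3 = 2.05 + 2.1*3 = 8.35
i=4: S_4 = 2.05 + 2.1*4 = 10.45
i=5: S_5 = 2.05 + 2.1*5 = 12.55
The first 6 terms are: [2.05, 4.15, 6.25, 8.35, 10.45, 12.55]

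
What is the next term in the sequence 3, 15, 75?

Ratios: 15 / 3 = 5.0
This is a geometric sequence with common ratio r = 5.
Next term = 75 * 5 = 375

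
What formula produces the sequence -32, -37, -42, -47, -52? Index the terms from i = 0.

Check differences: -37 - -32 = -5
-42 - -37 = -5
Common difference d = -5.
First term a = -32.
Formula: S_i = -32 - 5*i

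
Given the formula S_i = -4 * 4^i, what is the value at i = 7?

S_7 = -4 * 4^7 = -4 * 16384 = -65536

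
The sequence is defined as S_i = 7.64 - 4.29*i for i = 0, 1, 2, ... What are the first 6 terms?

This is an arithmetic sequence.
i=0: S_0 = 7.64 + -4.29*0 = 7.64
i=1: S_1 = 7.64 + -4.29*1 = 3.35
i=2: S_2 = 7.64 + -4.29*2 = -0.94
i=3: S_3 = 7.64 + -4.29*3 = -5.23
i=4: S_4 = 7.64 + -4.29*4 = -9.52
i=5: S_5 = 7.64 + -4.29*5 = -13.81
The first 6 terms are: [7.64, 3.35, -0.94, -5.23, -9.52, -13.81]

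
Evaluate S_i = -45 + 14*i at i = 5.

S_5 = -45 + 14*5 = -45 + 70 = 25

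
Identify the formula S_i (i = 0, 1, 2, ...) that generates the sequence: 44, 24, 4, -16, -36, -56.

Check differences: 24 - 44 = -20
4 - 24 = -20
Common difference d = -20.
First term a = 44.
Formula: S_i = 44 - 20*i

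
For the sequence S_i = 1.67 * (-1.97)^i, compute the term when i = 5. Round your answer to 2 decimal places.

S_5 = 1.67 * (-1.97)^5 ≈ 1.67 * -29.6709 ≈ -49.55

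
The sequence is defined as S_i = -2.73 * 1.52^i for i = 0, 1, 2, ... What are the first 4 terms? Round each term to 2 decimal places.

This is a geometric sequence.
i=0: S_0 = -2.73 * 1.52^0 = -2.73
i=1: S_1 = -2.73 * 1.52^1 ≈ -4.15
i=2: S_2 = -2.73 * 1.52^2 ≈ -6.31
i=3: S_3 = -2.73 * 1.52^3 ≈ -9.59
The first 4 terms are: [-2.73, -4.15, -6.31, -9.59]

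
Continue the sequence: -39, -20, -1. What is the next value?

Differences: -20 - -39 = 19
This is an arithmetic sequence with common difference d = 19.
Next term = -1 + 19 = 18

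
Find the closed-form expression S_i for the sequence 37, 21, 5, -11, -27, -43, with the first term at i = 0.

Check differences: 21 - 37 = -16
5 - 21 = -16
Common difference d = -16.
First term a = 37.
Formula: S_i = 37 - 16*i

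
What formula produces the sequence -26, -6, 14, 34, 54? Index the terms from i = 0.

Check differences: -6 - -26 = 20
14 - -6 = 20
Common difference d = 20.
First term a = -26.
Formula: S_i = -26 + 20*i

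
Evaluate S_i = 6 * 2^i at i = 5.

S_5 = 6 * 2^5 = 6 * 32 = 192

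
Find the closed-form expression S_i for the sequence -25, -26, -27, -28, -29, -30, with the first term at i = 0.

Check differences: -26 - -25 = -1
-27 - -26 = -1
Common difference d = -1.
First term a = -25.
Formula: S_i = -25 - 1*i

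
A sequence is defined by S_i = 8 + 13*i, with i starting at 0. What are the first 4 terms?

This is an arithmetic sequence.
i=0: S_0 = 8 + 13*0 = 8
i=1: S_1 = 8 + 13*1 = 21
i=2: S_2 = 8 + 13*2 = 34
i=3: S_3 = 8 + 13*3 = 47
The first 4 terms are: [8, 21, 34, 47]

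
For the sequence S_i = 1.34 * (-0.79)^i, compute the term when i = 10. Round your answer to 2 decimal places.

S_10 = 1.34 * (-0.79)^10 ≈ 1.34 * 0.0947 ≈ 0.13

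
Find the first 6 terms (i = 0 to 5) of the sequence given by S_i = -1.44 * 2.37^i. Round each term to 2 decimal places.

This is a geometric sequence.
i=0: S_0 = -1.44 * 2.37^0 = -1.44
i=1: S_1 = -1.44 * 2.37^1 ≈ -3.41
i=2: S_2 = -1.44 * 2.37^2 ≈ -8.09
i=3: S_3 = -1.44 * 2.37^3 ≈ -19.17
i=4: S_4 = -1.44 * 2.37^4 ≈ -45.43
i=5: S_5 = -1.44 * 2.37^5 ≈ -107.67
The first 6 terms are: [-1.44, -3.41, -8.09, -19.17, -45.43, -107.67]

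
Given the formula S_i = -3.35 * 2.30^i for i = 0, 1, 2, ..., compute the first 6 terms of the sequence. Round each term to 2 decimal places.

This is a geometric sequence.
i=0: S_0 = -3.35 * 2.3^0 = -3.35
i=1: S_1 = -3.35 * 2.3^1 ≈ -7.71
i=2: S_2 = -3.35 * 2.3^2 ≈ -17.72
i=3: S_3 = -3.35 * 2.3^3 ≈ -40.76
i=4: S_4 = -3.35 * 2.3^4 ≈ -93.75
i=5: S_5 = -3.35 * 2.3^5 ≈ -215.62
The first 6 terms are: [-3.35, -7.71, -17.72, -40.76, -93.75, -215.62]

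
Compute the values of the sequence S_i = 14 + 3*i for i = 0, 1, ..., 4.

This is an arithmetic sequence.
i=0: S_0 = 14 + 3*0 = 14
i=1: S_1 = 14 + 3*1 = 17
i=2: S_2 = 14 + 3*2 = 20
i=3: S_3 = 14 + 3*3 = 23
i=4: S_4 = 14 + 3*4 = 26
The first 5 terms are: [14, 17, 20, 23, 26]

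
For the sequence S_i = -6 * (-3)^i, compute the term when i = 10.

S_10 = -6 * (-3)^10 = -6 * 59049 = -354294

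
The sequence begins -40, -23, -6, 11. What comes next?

Differences: -23 - -40 = 17
This is an arithmetic sequence with common difference d = 17.
Next term = 11 + 17 = 28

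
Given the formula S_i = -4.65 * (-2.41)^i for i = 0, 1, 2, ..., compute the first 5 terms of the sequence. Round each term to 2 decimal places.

This is a geometric sequence.
i=0: S_0 = -4.65 * (-2.41)^0 = -4.65
i=1: S_1 = -4.65 * (-2.41)^1 ≈ 11.21
i=2: S_2 = -4.65 * (-2.41)^2 ≈ -27.01
i=3: S_3 = -4.65 * (-2.41)^3 ≈ 65.09
i=4: S_4 = -4.65 * (-2.41)^4 ≈ -156.86
The first 5 terms are: [-4.65, 11.21, -27.01, 65.09, -156.86]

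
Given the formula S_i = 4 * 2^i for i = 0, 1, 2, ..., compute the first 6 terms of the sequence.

This is a geometric sequence.
i=0: S_0 = 4 * 2^0 = 4
i=1: S_1 = 4 * 2^1 = 8
i=2: S_2 = 4 * 2^2 = 16
i=3: S_3 = 4 * 2^3 = 32
i=4: S_4 = 4 * 2^4 = 64
i=5: S_5 = 4 * 2^5 = 128
The first 6 terms are: [4, 8, 16, 32, 64, 128]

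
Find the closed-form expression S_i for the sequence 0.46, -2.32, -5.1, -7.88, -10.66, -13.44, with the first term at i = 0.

Check differences: -2.32 - 0.46 = -2.78
-5.1 - -2.32 = -2.78
Common difference d = -2.78.
First term a = 0.46.
Formula: S_i = 0.46 - 2.78*i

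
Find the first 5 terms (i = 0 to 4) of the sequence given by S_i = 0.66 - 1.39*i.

This is an arithmetic sequence.
i=0: S_0 = 0.66 + -1.39*0 = 0.66
i=1: S_1 = 0.66 + -1.39*1 = -0.73
i=2: S_2 = 0.66 + -1.39*2 = -2.12
i=3: S_3 = 0.66 + -1.39*3 = -3.51
i=4: S_4 = 0.66 + -1.39*4 = -4.9
The first 5 terms are: [0.66, -0.73, -2.12, -3.51, -4.9]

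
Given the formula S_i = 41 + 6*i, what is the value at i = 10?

S_10 = 41 + 6*10 = 41 + 60 = 101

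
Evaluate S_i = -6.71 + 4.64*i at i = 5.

S_5 = -6.71 + 4.64*5 = -6.71 + 23.2 = 16.49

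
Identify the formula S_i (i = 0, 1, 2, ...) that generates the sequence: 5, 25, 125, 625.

Check ratios: 25 / 5 = 5.0
Common ratio r = 5.
First term a = 5.
Formula: S_i = 5 * 5^i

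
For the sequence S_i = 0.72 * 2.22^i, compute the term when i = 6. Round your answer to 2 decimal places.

S_6 = 0.72 * 2.22^6 ≈ 0.72 * 119.7065 ≈ 86.19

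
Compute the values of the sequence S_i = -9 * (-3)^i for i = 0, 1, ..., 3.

This is a geometric sequence.
i=0: S_0 = -9 * (-3)^0 = -9
i=1: S_1 = -9 * (-3)^1 = 27
i=2: S_2 = -9 * (-3)^2 = -81
i=3: S_3 = -9 * (-3)^3 = 243
The first 4 terms are: [-9, 27, -81, 243]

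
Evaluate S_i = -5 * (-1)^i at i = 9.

S_9 = -5 * (-1)^9 = -5 * -1 = 5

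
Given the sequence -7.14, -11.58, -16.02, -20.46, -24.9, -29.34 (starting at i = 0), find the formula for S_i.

Check differences: -11.58 - -7.14 = -4.44
-16.02 - -11.58 = -4.44
Common difference d = -4.44.
First term a = -7.14.
Formula: S_i = -7.14 - 4.44*i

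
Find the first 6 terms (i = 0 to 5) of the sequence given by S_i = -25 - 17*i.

This is an arithmetic sequence.
i=0: S_0 = -25 + -17*0 = -25
i=1: S_1 = -25 + -17*1 = -42
i=2: S_2 = -25 + -17*2 = -59
i=3: S_3 = -25 + -17*3 = -76
i=4: S_4 = -25 + -17*4 = -93
i=5: S_5 = -25 + -17*5 = -110
The first 6 terms are: [-25, -42, -59, -76, -93, -110]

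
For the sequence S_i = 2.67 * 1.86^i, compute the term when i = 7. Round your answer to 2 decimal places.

S_7 = 2.67 * 1.86^7 ≈ 2.67 * 77.0177 ≈ 205.64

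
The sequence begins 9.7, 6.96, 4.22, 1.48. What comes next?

Differences: 6.96 - 9.7 = -2.74
This is an arithmetic sequence with common difference d = -2.74.
Next term = 1.48 + -2.74 = -1.26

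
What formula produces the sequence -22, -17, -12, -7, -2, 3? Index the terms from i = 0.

Check differences: -17 - -22 = 5
-12 - -17 = 5
Common difference d = 5.
First term a = -22.
Formula: S_i = -22 + 5*i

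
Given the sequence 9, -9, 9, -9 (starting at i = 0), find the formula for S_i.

Check ratios: -9 / 9 = -1.0
Common ratio r = -1.
First term a = 9.
Formula: S_i = 9 * (-1)^i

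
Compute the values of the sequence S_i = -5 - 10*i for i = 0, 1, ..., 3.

This is an arithmetic sequence.
i=0: S_0 = -5 + -10*0 = -5
i=1: S_1 = -5 + -10*1 = -15
i=2: S_2 = -5 + -10*2 = -25
i=3: S_3 = -5 + -10*3 = -35
The first 4 terms are: [-5, -15, -25, -35]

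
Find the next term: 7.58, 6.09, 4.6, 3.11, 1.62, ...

Differences: 6.09 - 7.58 = -1.49
This is an arithmetic sequence with common difference d = -1.49.
Next term = 1.62 + -1.49 = 0.13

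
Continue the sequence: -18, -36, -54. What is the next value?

Differences: -36 - -18 = -18
This is an arithmetic sequence with common difference d = -18.
Next term = -54 + -18 = -72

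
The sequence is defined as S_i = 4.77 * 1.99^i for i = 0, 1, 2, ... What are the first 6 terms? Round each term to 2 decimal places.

This is a geometric sequence.
i=0: S_0 = 4.77 * 1.99^0 = 4.77
i=1: S_1 = 4.77 * 1.99^1 ≈ 9.49
i=2: S_2 = 4.77 * 1.99^2 ≈ 18.89
i=3: S_3 = 4.77 * 1.99^3 ≈ 37.59
i=4: S_4 = 4.77 * 1.99^4 ≈ 74.81
i=5: S_5 = 4.77 * 1.99^5 ≈ 148.86
The first 6 terms are: [4.77, 9.49, 18.89, 37.59, 74.81, 148.86]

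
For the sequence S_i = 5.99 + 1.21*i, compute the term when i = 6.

S_6 = 5.99 + 1.21*6 = 5.99 + 7.26 = 13.25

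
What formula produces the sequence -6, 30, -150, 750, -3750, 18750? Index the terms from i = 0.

Check ratios: 30 / -6 = -5.0
Common ratio r = -5.
First term a = -6.
Formula: S_i = -6 * (-5)^i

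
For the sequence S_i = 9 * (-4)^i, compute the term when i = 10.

S_10 = 9 * (-4)^10 = 9 * 1048576 = 9437184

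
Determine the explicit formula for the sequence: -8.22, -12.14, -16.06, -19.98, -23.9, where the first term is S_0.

Check differences: -12.14 - -8.22 = -3.92
-16.06 - -12.14 = -3.92
Common difference d = -3.92.
First term a = -8.22.
Formula: S_i = -8.22 - 3.92*i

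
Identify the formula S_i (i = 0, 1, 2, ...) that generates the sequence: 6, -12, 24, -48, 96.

Check ratios: -12 / 6 = -2.0
Common ratio r = -2.
First term a = 6.
Formula: S_i = 6 * (-2)^i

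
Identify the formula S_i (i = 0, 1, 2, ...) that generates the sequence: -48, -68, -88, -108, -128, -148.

Check differences: -68 - -48 = -20
-88 - -68 = -20
Common difference d = -20.
First term a = -48.
Formula: S_i = -48 - 20*i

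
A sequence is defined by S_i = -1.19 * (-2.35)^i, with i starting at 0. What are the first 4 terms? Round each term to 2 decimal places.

This is a geometric sequence.
i=0: S_0 = -1.19 * (-2.35)^0 = -1.19
i=1: S_1 = -1.19 * (-2.35)^1 ≈ 2.8
i=2: S_2 = -1.19 * (-2.35)^2 ≈ -6.57
i=3: S_3 = -1.19 * (-2.35)^3 ≈ 15.44
The first 4 terms are: [-1.19, 2.8, -6.57, 15.44]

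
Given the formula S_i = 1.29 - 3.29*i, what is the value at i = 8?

S_8 = 1.29 + -3.29*8 = 1.29 + -26.32 = -25.03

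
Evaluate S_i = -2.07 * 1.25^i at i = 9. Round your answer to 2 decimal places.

S_9 = -2.07 * 1.25^9 ≈ -2.07 * 7.4506 ≈ -15.42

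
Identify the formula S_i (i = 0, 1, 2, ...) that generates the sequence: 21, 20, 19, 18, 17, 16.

Check differences: 20 - 21 = -1
19 - 20 = -1
Common difference d = -1.
First term a = 21.
Formula: S_i = 21 - 1*i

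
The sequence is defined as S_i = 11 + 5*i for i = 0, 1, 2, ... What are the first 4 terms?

This is an arithmetic sequence.
i=0: S_0 = 11 + 5*0 = 11
i=1: S_1 = 11 + 5*1 = 16
i=2: S_2 = 11 + 5*2 = 21
i=3: S_3 = 11 + 5*3 = 26
The first 4 terms are: [11, 16, 21, 26]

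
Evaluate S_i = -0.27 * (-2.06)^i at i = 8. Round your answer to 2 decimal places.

S_8 = -0.27 * (-2.06)^8 ≈ -0.27 * 324.2931 ≈ -87.56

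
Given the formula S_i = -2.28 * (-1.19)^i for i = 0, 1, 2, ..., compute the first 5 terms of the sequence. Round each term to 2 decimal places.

This is a geometric sequence.
i=0: S_0 = -2.28 * (-1.19)^0 = -2.28
i=1: S_1 = -2.28 * (-1.19)^1 ≈ 2.71
i=2: S_2 = -2.28 * (-1.19)^2 ≈ -3.23
i=3: S_3 = -2.28 * (-1.19)^3 ≈ 3.84
i=4: S_4 = -2.28 * (-1.19)^4 ≈ -4.57
The first 5 terms are: [-2.28, 2.71, -3.23, 3.84, -4.57]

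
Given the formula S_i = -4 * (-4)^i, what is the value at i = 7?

S_7 = -4 * (-4)^7 = -4 * -16384 = 65536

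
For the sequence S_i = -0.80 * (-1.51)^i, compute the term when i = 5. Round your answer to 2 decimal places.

S_5 = -0.8 * (-1.51)^5 ≈ -0.8 * -7.8503 ≈ 6.28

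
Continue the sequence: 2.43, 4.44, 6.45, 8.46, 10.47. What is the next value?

Differences: 4.44 - 2.43 = 2.01
This is an arithmetic sequence with common difference d = 2.01.
Next term = 10.47 + 2.01 = 12.48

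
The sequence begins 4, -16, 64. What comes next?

Ratios: -16 / 4 = -4.0
This is a geometric sequence with common ratio r = -4.
Next term = 64 * -4 = -256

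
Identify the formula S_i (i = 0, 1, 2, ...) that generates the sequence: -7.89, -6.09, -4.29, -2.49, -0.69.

Check differences: -6.09 - -7.89 = 1.8
-4.29 - -6.09 = 1.8
Common difference d = 1.8.
First term a = -7.89.
Formula: S_i = -7.89 + 1.80*i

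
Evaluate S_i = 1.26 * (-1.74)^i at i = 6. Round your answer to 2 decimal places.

S_6 = 1.26 * (-1.74)^6 ≈ 1.26 * 27.7521 ≈ 34.97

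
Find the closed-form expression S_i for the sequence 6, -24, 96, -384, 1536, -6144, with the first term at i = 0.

Check ratios: -24 / 6 = -4.0
Common ratio r = -4.
First term a = 6.
Formula: S_i = 6 * (-4)^i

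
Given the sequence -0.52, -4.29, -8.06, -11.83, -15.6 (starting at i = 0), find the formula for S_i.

Check differences: -4.29 - -0.52 = -3.77
-8.06 - -4.29 = -3.77
Common difference d = -3.77.
First term a = -0.52.
Formula: S_i = -0.52 - 3.77*i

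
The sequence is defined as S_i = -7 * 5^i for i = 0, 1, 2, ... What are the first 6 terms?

This is a geometric sequence.
i=0: S_0 = -7 * 5^0 = -7
i=1: S_1 = -7 * 5^1 = -35
i=2: S_2 = -7 * 5^2 = -175
i=3: S_3 = -7 * 5^3 = -875
i=4: S_4 = -7 * 5^4 = -4375
i=5: S_5 = -7 * 5^5 = -21875
The first 6 terms are: [-7, -35, -175, -875, -4375, -21875]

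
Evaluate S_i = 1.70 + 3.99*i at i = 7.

S_7 = 1.7 + 3.99*7 = 1.7 + 27.93 = 29.63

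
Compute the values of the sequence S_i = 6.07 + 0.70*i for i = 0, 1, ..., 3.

This is an arithmetic sequence.
i=0: S_0 = 6.07 + 0.7*0 = 6.07
i=1: S_1 = 6.07 + 0.7*1 = 6.77
i=2: S_2 = 6.07 + 0.7*2 = 7.47
i=3: S_3 = 6.07 + 0.7*3 = 8.17
The first 4 terms are: [6.07, 6.77, 7.47, 8.17]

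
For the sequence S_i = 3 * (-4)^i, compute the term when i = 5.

S_5 = 3 * (-4)^5 = 3 * -1024 = -3072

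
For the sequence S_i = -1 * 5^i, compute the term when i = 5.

S_5 = -1 * 5^5 = -1 * 3125 = -3125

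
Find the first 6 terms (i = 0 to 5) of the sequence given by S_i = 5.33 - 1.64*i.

This is an arithmetic sequence.
i=0: S_0 = 5.33 + -1.64*0 = 5.33
i=1: S_1 = 5.33 + -1.64*1 = 3.69
i=2: S_2 = 5.33 + -1.64*2 = 2.05
i=3: S_3 = 5.33 + -1.64*3 = 0.41
i=4: S_4 = 5.33 + -1.64*4 = -1.23
i=5: S_5 = 5.33 + -1.64*5 = -2.87
The first 6 terms are: [5.33, 3.69, 2.05, 0.41, -1.23, -2.87]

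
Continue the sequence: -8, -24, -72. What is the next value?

Ratios: -24 / -8 = 3.0
This is a geometric sequence with common ratio r = 3.
Next term = -72 * 3 = -216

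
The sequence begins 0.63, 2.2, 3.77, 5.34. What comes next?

Differences: 2.2 - 0.63 = 1.57
This is an arithmetic sequence with common difference d = 1.57.
Next term = 5.34 + 1.57 = 6.91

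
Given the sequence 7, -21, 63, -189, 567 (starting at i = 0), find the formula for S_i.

Check ratios: -21 / 7 = -3.0
Common ratio r = -3.
First term a = 7.
Formula: S_i = 7 * (-3)^i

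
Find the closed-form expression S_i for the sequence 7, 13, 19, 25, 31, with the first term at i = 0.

Check differences: 13 - 7 = 6
19 - 13 = 6
Common difference d = 6.
First term a = 7.
Formula: S_i = 7 + 6*i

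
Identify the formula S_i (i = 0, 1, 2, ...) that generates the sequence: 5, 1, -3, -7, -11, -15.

Check differences: 1 - 5 = -4
-3 - 1 = -4
Common difference d = -4.
First term a = 5.
Formula: S_i = 5 - 4*i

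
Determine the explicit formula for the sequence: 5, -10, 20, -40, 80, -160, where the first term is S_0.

Check ratios: -10 / 5 = -2.0
Common ratio r = -2.
First term a = 5.
Formula: S_i = 5 * (-2)^i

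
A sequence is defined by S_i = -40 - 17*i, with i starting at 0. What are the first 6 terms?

This is an arithmetic sequence.
i=0: S_0 = -40 + -17*0 = -40
i=1: S_1 = -40 + -17*1 = -57
i=2: S_2 = -40 + -17*2 = -74
i=3: S_3 = -40 + -17*3 = -91
i=4: S_4 = -40 + -17*4 = -108
i=5: S_5 = -40 + -17*5 = -125
The first 6 terms are: [-40, -57, -74, -91, -108, -125]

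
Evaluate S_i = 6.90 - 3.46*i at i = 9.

S_9 = 6.9 + -3.46*9 = 6.9 + -31.14 = -24.24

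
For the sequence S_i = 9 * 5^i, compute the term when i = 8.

S_8 = 9 * 5^8 = 9 * 390625 = 3515625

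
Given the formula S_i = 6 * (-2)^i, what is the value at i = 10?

S_10 = 6 * (-2)^10 = 6 * 1024 = 6144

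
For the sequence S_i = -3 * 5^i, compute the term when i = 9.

S_9 = -3 * 5^9 = -3 * 1953125 = -5859375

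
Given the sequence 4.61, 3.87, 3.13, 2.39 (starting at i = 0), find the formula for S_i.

Check differences: 3.87 - 4.61 = -0.74
3.13 - 3.87 = -0.74
Common difference d = -0.74.
First term a = 4.61.
Formula: S_i = 4.61 - 0.74*i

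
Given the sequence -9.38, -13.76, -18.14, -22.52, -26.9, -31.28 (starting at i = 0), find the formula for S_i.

Check differences: -13.76 - -9.38 = -4.38
-18.14 - -13.76 = -4.38
Common difference d = -4.38.
First term a = -9.38.
Formula: S_i = -9.38 - 4.38*i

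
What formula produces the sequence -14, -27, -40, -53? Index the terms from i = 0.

Check differences: -27 - -14 = -13
-40 - -27 = -13
Common difference d = -13.
First term a = -14.
Formula: S_i = -14 - 13*i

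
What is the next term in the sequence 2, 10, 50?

Ratios: 10 / 2 = 5.0
This is a geometric sequence with common ratio r = 5.
Next term = 50 * 5 = 250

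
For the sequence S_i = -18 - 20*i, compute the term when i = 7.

S_7 = -18 + -20*7 = -18 + -140 = -158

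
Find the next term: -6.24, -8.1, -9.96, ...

Differences: -8.1 - -6.24 = -1.86
This is an arithmetic sequence with common difference d = -1.86.
Next term = -9.96 + -1.86 = -11.82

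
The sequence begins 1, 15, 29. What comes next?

Differences: 15 - 1 = 14
This is an arithmetic sequence with common difference d = 14.
Next term = 29 + 14 = 43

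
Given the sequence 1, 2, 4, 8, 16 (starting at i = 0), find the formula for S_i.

Check ratios: 2 / 1 = 2.0
Common ratio r = 2.
First term a = 1.
Formula: S_i = 1 * 2^i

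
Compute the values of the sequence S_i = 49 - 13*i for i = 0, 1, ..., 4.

This is an arithmetic sequence.
i=0: S_0 = 49 + -13*0 = 49
i=1: S_1 = 49 + -13*1 = 36
i=2: S_2 = 49 + -13*2 = 23
i=3: S_3 = 49 + -13*3 = 10
i=4: S_4 = 49 + -13*4 = -3
The first 5 terms are: [49, 36, 23, 10, -3]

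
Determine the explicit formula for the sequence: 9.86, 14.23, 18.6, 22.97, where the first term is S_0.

Check differences: 14.23 - 9.86 = 4.37
18.6 - 14.23 = 4.37
Common difference d = 4.37.
First term a = 9.86.
Formula: S_i = 9.86 + 4.37*i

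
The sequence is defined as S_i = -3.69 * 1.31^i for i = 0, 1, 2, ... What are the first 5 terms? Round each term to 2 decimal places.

This is a geometric sequence.
i=0: S_0 = -3.69 * 1.31^0 = -3.69
i=1: S_1 = -3.69 * 1.31^1 ≈ -4.83
i=2: S_2 = -3.69 * 1.31^2 ≈ -6.33
i=3: S_3 = -3.69 * 1.31^3 ≈ -8.3
i=4: S_4 = -3.69 * 1.31^4 ≈ -10.87
The first 5 terms are: [-3.69, -4.83, -6.33, -8.3, -10.87]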